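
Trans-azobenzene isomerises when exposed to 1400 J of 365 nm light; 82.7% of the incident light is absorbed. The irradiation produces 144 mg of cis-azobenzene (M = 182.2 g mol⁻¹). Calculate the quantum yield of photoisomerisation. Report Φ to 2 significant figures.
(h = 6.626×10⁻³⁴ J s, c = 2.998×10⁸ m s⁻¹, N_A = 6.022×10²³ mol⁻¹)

Product: 144 mg / 182.2 g mol⁻¹ = 7.903×10⁻⁴ mol.
Photon energy at 365 nm: hc/λ = (6.626×10⁻³⁴)(2.998×10⁸)/(365×10⁻⁹) = 5.442×10⁻¹⁹ J.
Photons incident: 1400 / 5.442×10⁻¹⁹ = 2.573×10²¹, i.e. 2.573×10²¹/6.022×10²³ = 0.004273 mol.
Photons absorbed: 0.827 × 0.004273 = 0.003534 mol.
Φ = 7.903×10⁻⁴ mol / 0.003534 mol photons = 0.22.

Φ = 0.22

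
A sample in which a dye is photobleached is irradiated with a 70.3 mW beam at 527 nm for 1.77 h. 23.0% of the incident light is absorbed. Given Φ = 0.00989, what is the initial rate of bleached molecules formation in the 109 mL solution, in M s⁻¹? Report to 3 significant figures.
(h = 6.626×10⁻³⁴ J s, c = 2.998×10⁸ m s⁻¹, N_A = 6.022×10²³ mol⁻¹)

6.46×10⁻⁹ M s⁻¹

Photon energy at 527 nm: hc/λ = (6.626×10⁻³⁴)(2.998×10⁸)/(527×10⁻⁹) = 3.769×10⁻¹⁹ J.
Energy delivered: (70.3 mW)(6372 s) = 448.0 J.
Photons incident: 448.0 / 3.769×10⁻¹⁹ = 1.189×10²¹, i.e. 1.189×10²¹/6.022×10²³ = 0.001974 mol.
Photons absorbed: 0.230 × 0.001974 = 4.540×10⁻⁴ mol.
Product formed: 0.00989 × 4.540×10⁻⁴ = 4.490×10⁻⁶ mol.
Rate: 4.490×10⁻⁶ mol / (6372 s × 0.109 L) = 6.46×10⁻⁹ M s⁻¹.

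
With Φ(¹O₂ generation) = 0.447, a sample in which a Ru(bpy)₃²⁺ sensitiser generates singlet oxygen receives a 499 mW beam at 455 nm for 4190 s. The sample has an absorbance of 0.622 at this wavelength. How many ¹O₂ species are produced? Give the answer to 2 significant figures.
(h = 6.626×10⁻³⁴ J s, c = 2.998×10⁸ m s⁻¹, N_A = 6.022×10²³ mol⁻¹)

1.6×10²¹ species

Photon energy at 455 nm: hc/λ = (6.626×10⁻³⁴)(2.998×10⁸)/(455×10⁻⁹) = 4.366×10⁻¹⁹ J.
Energy delivered: (499 mW)(4190 s) = 2091 J.
Photons incident: 2091 / 4.366×10⁻¹⁹ = 4.789×10²¹, i.e. 4.789×10²¹/6.022×10²³ = 0.007953 mol.
Fraction absorbed: 1 − 10^(−0.622) = 0.7612.
Photons absorbed: 0.7612 × 0.007953 = 0.006054 mol.
Product: Φ × n_abs = 0.447 × 0.006054 = 0.002706 mol.
As a count: 0.002706 × 6.022×10²³ = 1.6×10²¹.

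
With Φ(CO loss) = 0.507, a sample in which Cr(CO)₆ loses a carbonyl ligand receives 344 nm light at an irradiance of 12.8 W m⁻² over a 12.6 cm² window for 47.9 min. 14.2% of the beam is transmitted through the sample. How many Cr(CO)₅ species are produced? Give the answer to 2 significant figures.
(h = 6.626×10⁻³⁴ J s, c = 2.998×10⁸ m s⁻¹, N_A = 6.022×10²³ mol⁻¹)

Photon energy at 344 nm: hc/λ = (6.626×10⁻³⁴)(2.998×10⁸)/(344×10⁻⁹) = 5.775×10⁻¹⁹ J.
Energy delivered: (12.8 W m⁻²)(12.6×10⁻⁴ m²)(2874 s) = 46.35 J.
Photons incident: 46.35 / 5.775×10⁻¹⁹ = 8.026×10¹⁹, i.e. 8.026×10¹⁹/6.022×10²³ = 1.333×10⁻⁴ mol.
Fraction absorbed: 1 − 14.2/100 = 0.8580.
Photons absorbed: 0.8580 × 1.333×10⁻⁴ = 1.144×10⁻⁴ mol.
Product: Φ × n_abs = 0.507 × 1.144×10⁻⁴ = 5.800×10⁻⁵ mol.
As a count: 5.800×10⁻⁵ × 6.022×10²³ = 3.5×10¹⁹.

3.5×10¹⁹ species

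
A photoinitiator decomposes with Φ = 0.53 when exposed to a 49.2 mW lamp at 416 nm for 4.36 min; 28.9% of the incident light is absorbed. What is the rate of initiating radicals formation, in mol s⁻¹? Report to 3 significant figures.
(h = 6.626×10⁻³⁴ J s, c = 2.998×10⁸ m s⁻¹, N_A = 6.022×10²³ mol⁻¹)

2.62×10⁻⁸ mol s⁻¹

Photon energy at 416 nm: hc/λ = (6.626×10⁻³⁴)(2.998×10⁸)/(416×10⁻⁹) = 4.775×10⁻¹⁹ J.
Energy delivered: (49.2 mW)(261.6 s) = 12.87 J.
Photons incident: 12.87 / 4.775×10⁻¹⁹ = 2.695×10¹⁹, i.e. 2.695×10¹⁹/6.022×10²³ = 4.475×10⁻⁵ mol.
Photons absorbed: 0.289 × 4.475×10⁻⁵ = 1.293×10⁻⁵ mol.
Product formed: 0.53 × 1.293×10⁻⁵ = 6.853×10⁻⁶ mol.
Rate: 6.853×10⁻⁶ / 261.6 s = 2.62×10⁻⁸ mol s⁻¹.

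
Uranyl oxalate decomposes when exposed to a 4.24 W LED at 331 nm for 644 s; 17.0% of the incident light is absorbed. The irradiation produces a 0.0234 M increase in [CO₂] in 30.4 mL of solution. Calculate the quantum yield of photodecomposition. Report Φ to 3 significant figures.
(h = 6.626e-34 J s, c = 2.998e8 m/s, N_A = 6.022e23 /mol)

Product: (0.0234 M)(0.0304 L) = 7.114e-4 mol.
Photon energy at 331 nm: hc/λ = (6.626e-34)(2.998e8)/(331e-9) = 6.001e-19 J.
Energy delivered: (4.24 W)(644 s) = 2731 J.
Photons incident: 2731 / 6.001e-19 = 4.551e21, i.e. 4.551e21/6.022e23 = 0.007557 mol.
Photons absorbed: 0.170 × 0.007557 = 0.001285 mol.
Φ = 7.114e-4 mol / 0.001285 mol photons = 0.554.

Φ = 0.554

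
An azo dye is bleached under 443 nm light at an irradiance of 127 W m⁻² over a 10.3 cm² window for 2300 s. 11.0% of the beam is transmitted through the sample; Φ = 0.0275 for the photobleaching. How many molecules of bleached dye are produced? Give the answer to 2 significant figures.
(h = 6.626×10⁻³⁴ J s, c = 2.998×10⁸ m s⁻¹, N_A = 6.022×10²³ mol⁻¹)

Photon energy at 443 nm: hc/λ = (6.626×10⁻³⁴)(2.998×10⁸)/(443×10⁻⁹) = 4.484×10⁻¹⁹ J.
Energy delivered: (127 W m⁻²)(10.3×10⁻⁴ m²)(2300 s) = 300.9 J.
Photons incident: 300.9 / 4.484×10⁻¹⁹ = 6.711×10²⁰, i.e. 6.711×10²⁰/6.022×10²³ = 0.001114 mol.
Fraction absorbed: 1 − 11.0/100 = 0.8900.
Photons absorbed: 0.8900 × 0.001114 = 9.915×10⁻⁴ mol.
Product: Φ × n_abs = 0.0275 × 9.915×10⁻⁴ = 2.727×10⁻⁵ mol.
As a count: 2.727×10⁻⁵ × 6.022×10²³ = 1.6×10¹⁹.

1.6×10¹⁹ molecules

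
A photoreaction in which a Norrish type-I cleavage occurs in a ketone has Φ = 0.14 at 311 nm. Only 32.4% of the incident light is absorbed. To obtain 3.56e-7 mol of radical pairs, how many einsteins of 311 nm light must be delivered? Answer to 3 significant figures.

7.85e-6 einstein

Photons that must be absorbed: 3.56e-7 / 0.14 = 2.543e-6 mol.
Incident photons needed: 2.543e-6 / 0.324 = 7.849e-6 mol.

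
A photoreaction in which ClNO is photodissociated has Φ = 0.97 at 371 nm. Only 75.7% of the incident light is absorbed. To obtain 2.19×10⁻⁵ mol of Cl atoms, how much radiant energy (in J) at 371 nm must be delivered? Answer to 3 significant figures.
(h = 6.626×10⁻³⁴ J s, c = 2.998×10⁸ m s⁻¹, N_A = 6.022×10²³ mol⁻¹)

Photons that must be absorbed: 2.19×10⁻⁵ / 0.97 = 2.258×10⁻⁵ mol.
Incident photons needed: 2.258×10⁻⁵ / 0.757 = 2.983×10⁻⁵ mol.
Photon energy: hc/λ = 5.354×10⁻¹⁹ J; per mole, 3.224×10⁵ J mol⁻¹.
Energy required: 2.983×10⁻⁵ × 3.224×10⁵ = 9.62 J.

9.62 J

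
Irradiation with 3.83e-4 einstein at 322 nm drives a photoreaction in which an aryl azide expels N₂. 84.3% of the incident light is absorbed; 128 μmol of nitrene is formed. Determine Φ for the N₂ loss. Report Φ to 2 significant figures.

Φ = 0.40

Product: 128 μmol = 1.28e-4 mol.
Photons absorbed: 0.843 × 3.83e-4 = 3.229e-4 mol.
Φ = 1.28e-4 mol / 3.229e-4 mol photons = 0.40.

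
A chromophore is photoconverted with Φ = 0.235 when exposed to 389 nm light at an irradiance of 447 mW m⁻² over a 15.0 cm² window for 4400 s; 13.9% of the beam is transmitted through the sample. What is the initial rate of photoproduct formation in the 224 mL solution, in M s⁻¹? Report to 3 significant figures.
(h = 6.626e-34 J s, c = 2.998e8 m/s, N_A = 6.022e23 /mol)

1.97e-9 M s⁻¹

Photon energy at 389 nm: hc/λ = (6.626e-34)(2.998e8)/(389e-9) = 5.107e-19 J.
Energy delivered: (447 mW m⁻²)(15.0e-4 m²)(4400 s) = 2.950 J.
Photons incident: 2.950 / 5.107e-19 = 5.776e18, i.e. 5.776e18/6.022e23 = 9.591e-6 mol.
Fraction absorbed: 1 − 13.9/100 = 0.8610.
Photons absorbed: 0.8610 × 9.591e-6 = 8.258e-6 mol.
Product formed: 0.235 × 8.258e-6 = 1.941e-6 mol.
Rate: 1.941e-6 mol / (4400 s × 0.224 L) = 1.97e-9 M s⁻¹.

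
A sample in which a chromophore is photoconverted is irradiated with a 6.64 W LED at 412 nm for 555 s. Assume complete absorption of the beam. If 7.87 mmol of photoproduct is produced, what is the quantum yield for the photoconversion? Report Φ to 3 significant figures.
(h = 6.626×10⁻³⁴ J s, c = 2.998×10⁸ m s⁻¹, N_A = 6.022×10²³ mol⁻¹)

Φ = 0.620

Product: 7.87 mmol = 0.00787 mol.
Photon energy at 412 nm: hc/λ = (6.626×10⁻³⁴)(2.998×10⁸)/(412×10⁻⁹) = 4.822×10⁻¹⁹ J.
Energy delivered: (6.64 W)(555 s) = 3685 J.
Photons incident: 3685 / 4.822×10⁻¹⁹ = 7.642×10²¹, i.e. 7.642×10²¹/6.022×10²³ = 0.01269 mol.
Φ = 0.00787 mol / 0.01269 mol photons = 0.620.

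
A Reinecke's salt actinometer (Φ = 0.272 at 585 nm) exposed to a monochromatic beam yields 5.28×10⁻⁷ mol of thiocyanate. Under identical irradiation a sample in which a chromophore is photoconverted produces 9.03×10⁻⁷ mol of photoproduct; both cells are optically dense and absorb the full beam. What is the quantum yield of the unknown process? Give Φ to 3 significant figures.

Φ = 0.465

Photons absorbed by the actinometer: 5.28×10⁻⁷ / 0.272 = 1.941×10⁻⁶ mol.
Φ(unknown) = 9.03×10⁻⁷ / 1.941×10⁻⁶ = 0.465.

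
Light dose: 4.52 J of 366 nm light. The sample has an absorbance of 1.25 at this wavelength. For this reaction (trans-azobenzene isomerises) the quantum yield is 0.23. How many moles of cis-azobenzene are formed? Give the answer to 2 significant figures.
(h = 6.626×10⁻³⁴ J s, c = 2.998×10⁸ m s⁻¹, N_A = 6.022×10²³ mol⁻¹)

Photon energy at 366 nm: hc/λ = (6.626×10⁻³⁴)(2.998×10⁸)/(366×10⁻⁹) = 5.428×10⁻¹⁹ J.
Photons incident: 4.52 / 5.428×10⁻¹⁹ = 8.327×10¹⁸, i.e. 8.327×10¹⁸/6.022×10²³ = 1.383×10⁻⁵ mol.
Fraction absorbed: 1 − 10^(−1.25) = 0.9438.
Photons absorbed: 0.9438 × 1.383×10⁻⁵ = 1.305×10⁻⁵ mol.
Product: Φ × n_abs = 0.23 × 1.305×10⁻⁵ = 3.002×10⁻⁶ mol.

3.0×10⁻⁶ mol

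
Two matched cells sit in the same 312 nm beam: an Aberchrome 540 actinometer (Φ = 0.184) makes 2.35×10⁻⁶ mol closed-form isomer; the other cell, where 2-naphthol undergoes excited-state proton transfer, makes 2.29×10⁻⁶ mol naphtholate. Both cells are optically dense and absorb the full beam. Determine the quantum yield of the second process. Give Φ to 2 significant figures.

Photons absorbed by the actinometer: 2.35×10⁻⁶ / 0.184 = 1.277×10⁻⁵ mol.
Φ(unknown) = 2.29×10⁻⁶ / 1.277×10⁻⁵ = 0.18.

Φ = 0.18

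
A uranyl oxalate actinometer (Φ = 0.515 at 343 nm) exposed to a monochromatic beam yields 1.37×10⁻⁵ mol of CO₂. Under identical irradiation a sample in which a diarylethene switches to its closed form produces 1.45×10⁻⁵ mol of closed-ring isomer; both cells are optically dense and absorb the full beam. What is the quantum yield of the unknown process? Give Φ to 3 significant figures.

Photons absorbed by the actinometer: 1.37×10⁻⁵ / 0.515 = 2.660×10⁻⁵ mol.
Φ(unknown) = 1.45×10⁻⁵ / 2.660×10⁻⁵ = 0.545.

Φ = 0.545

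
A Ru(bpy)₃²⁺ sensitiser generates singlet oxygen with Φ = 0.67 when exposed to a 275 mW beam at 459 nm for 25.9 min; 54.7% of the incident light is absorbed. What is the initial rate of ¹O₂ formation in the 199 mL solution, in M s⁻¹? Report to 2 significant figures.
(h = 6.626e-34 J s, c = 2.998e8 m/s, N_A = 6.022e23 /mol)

Photon energy at 459 nm: hc/λ = (6.626e-34)(2.998e8)/(459e-9) = 4.328e-19 J.
Energy delivered: (275 mW)(1554 s) = 427.4 J.
Photons incident: 427.4 / 4.328e-19 = 9.875e20, i.e. 9.875e20/6.022e23 = 0.001640 mol.
Photons absorbed: 0.547 × 0.001640 = 8.971e-4 mol.
Product formed: 0.67 × 8.971e-4 = 6.011e-4 mol.
Rate: 6.011e-4 mol / (1554 s × 0.199 L) = 1.9e-6 M s⁻¹.

1.9e-6 M s⁻¹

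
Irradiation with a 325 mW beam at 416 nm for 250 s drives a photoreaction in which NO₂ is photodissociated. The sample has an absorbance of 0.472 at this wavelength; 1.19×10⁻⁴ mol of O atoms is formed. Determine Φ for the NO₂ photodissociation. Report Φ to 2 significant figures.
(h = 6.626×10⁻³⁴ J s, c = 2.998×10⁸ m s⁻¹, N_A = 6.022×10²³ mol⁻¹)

Photon energy at 416 nm: hc/λ = (6.626×10⁻³⁴)(2.998×10⁸)/(416×10⁻⁹) = 4.775×10⁻¹⁹ J.
Energy delivered: (325 mW)(250 s) = 81.25 J.
Photons incident: 81.25 / 4.775×10⁻¹⁹ = 1.702×10²⁰, i.e. 1.702×10²⁰/6.022×10²³ = 2.826×10⁻⁴ mol.
Fraction absorbed: 1 − 10^(−0.472) = 0.6627.
Photons absorbed: 0.6627 × 2.826×10⁻⁴ = 1.873×10⁻⁴ mol.
Φ = 1.19×10⁻⁴ mol / 1.873×10⁻⁴ mol photons = 0.64.

Φ = 0.64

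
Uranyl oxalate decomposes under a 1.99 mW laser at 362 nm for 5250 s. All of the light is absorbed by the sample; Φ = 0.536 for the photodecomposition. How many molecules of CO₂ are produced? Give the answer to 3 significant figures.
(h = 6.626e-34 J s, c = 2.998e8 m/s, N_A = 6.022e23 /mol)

Photon energy at 362 nm: hc/λ = (6.626e-34)(2.998e8)/(362e-9) = 5.487e-19 J.
Energy delivered: (1.99 mW)(5250 s) = 10.45 J.
Photons incident: 10.45 / 5.487e-19 = 1.905e19, i.e. 1.905e19/6.022e23 = 3.163e-5 mol.
Product: Φ × n_abs = 0.536 × 3.163e-5 = 1.695e-5 mol.
As a count: 1.695e-5 × 6.022e23 = 1.02e19.

1.02e19 molecules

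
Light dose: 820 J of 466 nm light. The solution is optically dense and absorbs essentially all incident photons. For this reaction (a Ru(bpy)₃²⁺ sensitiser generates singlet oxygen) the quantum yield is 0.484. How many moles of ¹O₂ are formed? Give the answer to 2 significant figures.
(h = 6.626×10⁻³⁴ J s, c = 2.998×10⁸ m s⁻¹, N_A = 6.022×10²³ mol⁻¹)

Photon energy at 466 nm: hc/λ = (6.626×10⁻³⁴)(2.998×10⁸)/(466×10⁻⁹) = 4.263×10⁻¹⁹ J.
Photons incident: 820 / 4.263×10⁻¹⁹ = 1.924×10²¹, i.e. 1.924×10²¹/6.022×10²³ = 0.003195 mol.
Product: Φ × n_abs = 0.484 × 0.003195 = 0.001546 mol.

0.0015 mol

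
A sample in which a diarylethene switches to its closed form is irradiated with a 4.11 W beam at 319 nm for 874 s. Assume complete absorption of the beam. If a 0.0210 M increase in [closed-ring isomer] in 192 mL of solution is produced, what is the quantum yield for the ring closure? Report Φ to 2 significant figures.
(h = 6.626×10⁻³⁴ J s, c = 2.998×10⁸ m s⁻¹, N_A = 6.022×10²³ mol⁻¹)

Product: (0.0210 M)(0.192 L) = 0.004032 mol.
Photon energy at 319 nm: hc/λ = (6.626×10⁻³⁴)(2.998×10⁸)/(319×10⁻⁹) = 6.227×10⁻¹⁹ J.
Energy delivered: (4.11 W)(874 s) = 3592 J.
Photons incident: 3592 / 6.227×10⁻¹⁹ = 5.768×10²¹, i.e. 5.768×10²¹/6.022×10²³ = 0.009578 mol.
Φ = 0.004032 mol / 0.009578 mol photons = 0.42.

Φ = 0.42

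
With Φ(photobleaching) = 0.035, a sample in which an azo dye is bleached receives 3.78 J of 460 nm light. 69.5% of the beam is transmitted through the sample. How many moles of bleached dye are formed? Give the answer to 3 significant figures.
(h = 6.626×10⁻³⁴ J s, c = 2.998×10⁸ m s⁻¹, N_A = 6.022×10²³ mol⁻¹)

Photon energy at 460 nm: hc/λ = (6.626×10⁻³⁴)(2.998×10⁸)/(460×10⁻⁹) = 4.318×10⁻¹⁹ J.
Photons incident: 3.78 / 4.318×10⁻¹⁹ = 8.754×10¹⁸, i.e. 8.754×10¹⁸/6.022×10²³ = 1.454×10⁻⁵ mol.
Fraction absorbed: 1 − 69.5/100 = 0.3050.
Photons absorbed: 0.3050 × 1.454×10⁻⁵ = 4.435×10⁻⁶ mol.
Product: Φ × n_abs = 0.035 × 4.435×10⁻⁶ = 1.552×10⁻⁷ mol.

1.55×10⁻⁷ mol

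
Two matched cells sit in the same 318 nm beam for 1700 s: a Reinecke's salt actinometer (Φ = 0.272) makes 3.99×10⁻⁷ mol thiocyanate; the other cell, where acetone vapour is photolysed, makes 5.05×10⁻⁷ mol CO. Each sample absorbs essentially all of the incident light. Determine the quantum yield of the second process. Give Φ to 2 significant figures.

Φ = 0.34

Photons absorbed by the actinometer: 3.99×10⁻⁷ / 0.272 = 1.467×10⁻⁶ mol.
Φ(unknown) = 5.05×10⁻⁷ / 1.467×10⁻⁶ = 0.34.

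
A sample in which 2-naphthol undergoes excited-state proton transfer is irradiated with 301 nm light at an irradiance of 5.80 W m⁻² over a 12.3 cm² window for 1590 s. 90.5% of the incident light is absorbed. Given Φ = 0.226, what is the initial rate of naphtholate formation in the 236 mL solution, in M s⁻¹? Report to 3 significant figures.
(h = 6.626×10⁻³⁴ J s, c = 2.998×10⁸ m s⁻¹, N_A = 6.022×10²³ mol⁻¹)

1.56×10⁻⁸ M s⁻¹

Photon energy at 301 nm: hc/λ = (6.626×10⁻³⁴)(2.998×10⁸)/(301×10⁻⁹) = 6.600×10⁻¹⁹ J.
Energy delivered: (5.80 W m⁻²)(12.3×10⁻⁴ m²)(1590 s) = 11.34 J.
Photons incident: 11.34 / 6.600×10⁻¹⁹ = 1.718×10¹⁹, i.e. 1.718×10¹⁹/6.022×10²³ = 2.853×10⁻⁵ mol.
Photons absorbed: 0.905 × 2.853×10⁻⁵ = 2.582×10⁻⁵ mol.
Product formed: 0.226 × 2.582×10⁻⁵ = 5.835×10⁻⁶ mol.
Rate: 5.835×10⁻⁶ mol / (1590 s × 0.236 L) = 1.56×10⁻⁸ M s⁻¹.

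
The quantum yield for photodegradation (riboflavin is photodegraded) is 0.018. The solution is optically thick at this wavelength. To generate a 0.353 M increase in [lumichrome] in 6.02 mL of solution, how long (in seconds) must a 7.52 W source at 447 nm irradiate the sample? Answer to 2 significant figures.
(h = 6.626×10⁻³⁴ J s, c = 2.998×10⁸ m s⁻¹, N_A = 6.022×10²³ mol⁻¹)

Product: (0.353 M)(0.00602 L) = 0.002125 mol.
Photons that must be absorbed: 0.002125 / 0.018 = 0.1181 mol.
Photon energy: hc/λ = 4.444×10⁻¹⁹ J; per mole, 2.676×10⁵ J mol⁻¹.
Energy required: 0.1181 × 2.676×10⁵ = 3.160×10⁴ J.
Time: 3.160×10⁴ J / 7.52 W = 4200 s.

t ≈ 4200 s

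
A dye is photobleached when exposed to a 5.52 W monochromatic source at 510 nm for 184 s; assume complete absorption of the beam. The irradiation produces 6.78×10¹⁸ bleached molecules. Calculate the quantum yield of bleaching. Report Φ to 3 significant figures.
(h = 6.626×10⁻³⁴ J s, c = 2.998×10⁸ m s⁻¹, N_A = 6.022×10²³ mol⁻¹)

Product: 6.78×10¹⁸ / 6.022×10²³ = 1.126×10⁻⁵ mol.
Photon energy at 510 nm: hc/λ = (6.626×10⁻³⁴)(2.998×10⁸)/(510×10⁻⁹) = 3.895×10⁻¹⁹ J.
Energy delivered: (5.52 W)(184 s) = 1016 J.
Photons incident: 1016 / 3.895×10⁻¹⁹ = 2.608×10²¹, i.e. 2.608×10²¹/6.022×10²³ = 0.004331 mol.
Φ = 1.126×10⁻⁵ mol / 0.004331 mol photons = 0.00260.

Φ = 0.00260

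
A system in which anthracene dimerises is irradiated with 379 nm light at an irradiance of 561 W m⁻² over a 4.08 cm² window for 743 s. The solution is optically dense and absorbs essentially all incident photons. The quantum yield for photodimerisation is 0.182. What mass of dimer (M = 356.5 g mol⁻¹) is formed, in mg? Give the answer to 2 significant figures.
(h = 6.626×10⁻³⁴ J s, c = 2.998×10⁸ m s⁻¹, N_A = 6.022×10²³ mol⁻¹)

Photon energy at 379 nm: hc/λ = (6.626×10⁻³⁴)(2.998×10⁸)/(379×10⁻⁹) = 5.241×10⁻¹⁹ J.
Energy delivered: (561 W m⁻²)(4.08×10⁻⁴ m²)(743 s) = 170.1 J.
Photons incident: 170.1 / 5.241×10⁻¹⁹ = 3.246×10²⁰, i.e. 3.246×10²⁰/6.022×10²³ = 5.390×10⁻⁴ mol.
Product: Φ × n_abs = 0.182 × 5.390×10⁻⁴ = 9.810×10⁻⁵ mol.
Mass: 9.810×10⁻⁵ × 356.5 = 0.03497 g = 35 mg.

35 mg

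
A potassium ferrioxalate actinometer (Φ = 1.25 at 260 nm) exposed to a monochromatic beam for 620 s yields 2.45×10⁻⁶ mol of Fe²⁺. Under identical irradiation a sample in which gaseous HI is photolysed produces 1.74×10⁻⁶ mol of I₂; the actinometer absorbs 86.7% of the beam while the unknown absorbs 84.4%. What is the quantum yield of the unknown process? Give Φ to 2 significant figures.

Φ = 0.91

Photons absorbed by the actinometer: 2.45×10⁻⁶ / 1.25 = 1.960×10⁻⁶ mol.
Incident flux: 1.960×10⁻⁶ / 0.867 = 2.261×10⁻⁶ einstein.
Absorbed by unknown: 0.844 × 2.261×10⁻⁶ = 1.908×10⁻⁶ mol.
Φ(unknown) = 1.74×10⁻⁶ / 1.908×10⁻⁶ = 0.91.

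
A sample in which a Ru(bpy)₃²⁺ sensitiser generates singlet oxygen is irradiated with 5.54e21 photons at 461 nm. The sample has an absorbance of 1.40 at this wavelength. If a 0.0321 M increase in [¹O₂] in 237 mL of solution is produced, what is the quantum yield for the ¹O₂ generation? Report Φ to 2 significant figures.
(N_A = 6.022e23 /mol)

Φ = 0.86

Product: (0.0321 M)(0.237 L) = 0.007608 mol.
Moles of photons: 5.54e21 / 6.022e23 = 0.009200 mol.
Fraction absorbed: 1 − 10^(−1.40) = 0.9602.
Photons absorbed: 0.9602 × 0.009200 = 0.008834 mol.
Φ = 0.007608 mol / 0.008834 mol photons = 0.86.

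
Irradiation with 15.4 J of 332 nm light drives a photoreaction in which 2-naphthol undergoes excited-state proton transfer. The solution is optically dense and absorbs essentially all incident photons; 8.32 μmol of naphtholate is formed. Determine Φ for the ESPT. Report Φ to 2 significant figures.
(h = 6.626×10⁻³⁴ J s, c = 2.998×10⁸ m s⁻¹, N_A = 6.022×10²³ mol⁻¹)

Φ = 0.19

Product: 8.32 μmol = 8.32×10⁻⁶ mol.
Photon energy at 332 nm: hc/λ = (6.626×10⁻³⁴)(2.998×10⁸)/(332×10⁻⁹) = 5.983×10⁻¹⁹ J.
Photons incident: 15.4 / 5.983×10⁻¹⁹ = 2.574×10¹⁹, i.e. 2.574×10¹⁹/6.022×10²³ = 4.274×10⁻⁵ mol.
Φ = 8.32×10⁻⁶ mol / 4.274×10⁻⁵ mol photons = 0.19.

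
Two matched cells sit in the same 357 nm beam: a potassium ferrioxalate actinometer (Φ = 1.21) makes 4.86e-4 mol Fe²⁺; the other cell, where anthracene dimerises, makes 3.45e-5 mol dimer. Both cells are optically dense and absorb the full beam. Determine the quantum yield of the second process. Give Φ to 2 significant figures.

Φ = 0.086

Photons absorbed by the actinometer: 4.86e-4 / 1.21 = 4.017e-4 mol.
Φ(unknown) = 3.45e-5 / 4.017e-4 = 0.086.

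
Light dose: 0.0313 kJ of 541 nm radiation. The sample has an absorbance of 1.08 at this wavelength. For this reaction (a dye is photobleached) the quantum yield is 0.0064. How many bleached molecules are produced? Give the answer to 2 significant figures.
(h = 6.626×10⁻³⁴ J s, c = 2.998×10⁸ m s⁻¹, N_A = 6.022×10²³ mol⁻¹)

Photon energy at 541 nm: hc/λ = (6.626×10⁻³⁴)(2.998×10⁸)/(541×10⁻⁹) = 3.672×10⁻¹⁹ J.
Incident energy: 0.0313 kJ = 31.3 J.
Photons incident: 31.3 / 3.672×10⁻¹⁹ = 8.524×10¹⁹, i.e. 8.524×10¹⁹/6.022×10²³ = 1.415×10⁻⁴ mol.
Fraction absorbed: 1 − 10^(−1.08) = 0.9168.
Photons absorbed: 0.9168 × 1.415×10⁻⁴ = 1.297×10⁻⁴ mol.
Product: Φ × n_abs = 0.0064 × 1.297×10⁻⁴ = 8.301×10⁻⁷ mol.
As a count: 8.301×10⁻⁷ × 6.022×10²³ = 5.0×10¹⁷.

5.0×10¹⁷ bleached molecules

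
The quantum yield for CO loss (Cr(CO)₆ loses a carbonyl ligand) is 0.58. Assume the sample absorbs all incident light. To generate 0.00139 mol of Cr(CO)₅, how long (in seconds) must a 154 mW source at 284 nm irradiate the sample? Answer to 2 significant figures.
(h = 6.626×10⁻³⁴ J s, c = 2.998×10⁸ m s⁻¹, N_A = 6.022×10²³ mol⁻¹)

Photons that must be absorbed: 0.00139 / 0.58 = 0.002397 mol.
Photon energy: hc/λ = 6.995×10⁻¹⁹ J; per mole, 4.212×10⁵ J mol⁻¹.
Energy required: 0.002397 × 4.212×10⁵ = 1010 J.
Time: 1010 J / 0.154 W = 6600 s.

t ≈ 6600 s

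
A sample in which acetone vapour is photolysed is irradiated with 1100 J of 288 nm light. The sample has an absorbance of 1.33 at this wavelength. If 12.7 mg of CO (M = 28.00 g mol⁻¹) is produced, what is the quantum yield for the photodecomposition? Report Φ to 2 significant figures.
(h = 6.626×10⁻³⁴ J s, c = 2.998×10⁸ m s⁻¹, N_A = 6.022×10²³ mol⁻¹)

Product: 12.7 mg / 28.00 g mol⁻¹ = 4.536×10⁻⁴ mol.
Photon energy at 288 nm: hc/λ = (6.626×10⁻³⁴)(2.998×10⁸)/(288×10⁻⁹) = 6.897×10⁻¹⁹ J.
Photons incident: 1100 / 6.897×10⁻¹⁹ = 1.595×10²¹, i.e. 1.595×10²¹/6.022×10²³ = 0.002649 mol.
Fraction absorbed: 1 − 10^(−1.33) = 0.9532.
Photons absorbed: 0.9532 × 0.002649 = 0.002525 mol.
Φ = 4.536×10⁻⁴ mol / 0.002525 mol photons = 0.18.

Φ = 0.18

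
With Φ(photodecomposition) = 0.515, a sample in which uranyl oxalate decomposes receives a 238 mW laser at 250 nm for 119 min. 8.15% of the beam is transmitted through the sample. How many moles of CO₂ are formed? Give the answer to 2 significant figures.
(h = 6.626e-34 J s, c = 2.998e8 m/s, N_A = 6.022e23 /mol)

Photon energy at 250 nm: hc/λ = (6.626e-34)(2.998e8)/(250e-9) = 7.946e-19 J.
Energy delivered: (238 mW)(7140 s) = 1699 J.
Photons incident: 1699 / 7.946e-19 = 2.138e21, i.e. 2.138e21/6.022e23 = 0.003550 mol.
Fraction absorbed: 1 − 8.15/100 = 0.9185.
Photons absorbed: 0.9185 × 0.003550 = 0.003261 mol.
Product: Φ × n_abs = 0.515 × 0.003261 = 0.001679 mol.

0.0017 mol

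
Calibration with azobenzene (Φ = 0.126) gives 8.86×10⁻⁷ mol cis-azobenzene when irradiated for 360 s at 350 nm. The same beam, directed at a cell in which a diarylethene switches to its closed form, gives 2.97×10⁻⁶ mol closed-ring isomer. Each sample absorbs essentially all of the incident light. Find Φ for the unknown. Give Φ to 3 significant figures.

Photons absorbed by the actinometer: 8.86×10⁻⁷ / 0.126 = 7.032×10⁻⁶ mol.
Φ(unknown) = 2.97×10⁻⁶ / 7.032×10⁻⁶ = 0.422.

Φ = 0.422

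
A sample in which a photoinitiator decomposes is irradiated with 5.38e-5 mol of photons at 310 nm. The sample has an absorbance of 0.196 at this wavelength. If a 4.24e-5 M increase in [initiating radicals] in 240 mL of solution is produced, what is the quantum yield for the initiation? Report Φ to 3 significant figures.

Product: (4.24e-5 M)(0.24 L) = 1.018e-5 mol.
Fraction absorbed: 1 − 10^(−0.196) = 0.3632.
Photons absorbed: 0.3632 × 5.38e-5 = 1.954e-5 mol.
Φ = 1.018e-5 mol / 1.954e-5 mol photons = 0.521.

Φ = 0.521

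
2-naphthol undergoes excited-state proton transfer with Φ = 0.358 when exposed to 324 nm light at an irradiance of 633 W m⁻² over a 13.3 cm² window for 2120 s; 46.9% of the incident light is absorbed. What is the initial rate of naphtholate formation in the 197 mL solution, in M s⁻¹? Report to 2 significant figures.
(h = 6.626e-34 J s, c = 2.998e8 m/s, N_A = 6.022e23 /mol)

1.9e-6 M s⁻¹

Photon energy at 324 nm: hc/λ = (6.626e-34)(2.998e8)/(324e-9) = 6.131e-19 J.
Energy delivered: (633 W m⁻²)(13.3e-4 m²)(2120 s) = 1785 J.
Photons incident: 1785 / 6.131e-19 = 2.911e21, i.e. 2.911e21/6.022e23 = 0.004834 mol.
Photons absorbed: 0.469 × 0.004834 = 0.002267 mol.
Product formed: 0.358 × 0.002267 = 8.116e-4 mol.
Rate: 8.116e-4 mol / (2120 s × 0.197 L) = 1.9e-6 M s⁻¹.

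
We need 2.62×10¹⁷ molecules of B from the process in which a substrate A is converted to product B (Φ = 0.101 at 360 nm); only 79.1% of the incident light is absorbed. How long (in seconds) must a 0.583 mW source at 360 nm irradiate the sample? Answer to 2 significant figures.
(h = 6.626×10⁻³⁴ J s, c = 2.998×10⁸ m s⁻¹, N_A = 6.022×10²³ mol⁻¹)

t ≈ 3100 s

Product: 2.62×10¹⁷ / 6.022×10²³ = 4.351×10⁻⁷ mol.
Photons that must be absorbed: 4.351×10⁻⁷ / 0.101 = 4.308×10⁻⁶ mol.
Incident photons needed: 4.308×10⁻⁶ / 0.791 = 5.446×10⁻⁶ mol.
Photon energy: hc/λ = 5.518×10⁻¹⁹ J; per mole, 3.323×10⁵ J mol⁻¹.
Energy required: 5.446×10⁻⁶ × 3.323×10⁵ = 1.810 J.
Time: 1.810 J / 0.000583 W = 3100 s.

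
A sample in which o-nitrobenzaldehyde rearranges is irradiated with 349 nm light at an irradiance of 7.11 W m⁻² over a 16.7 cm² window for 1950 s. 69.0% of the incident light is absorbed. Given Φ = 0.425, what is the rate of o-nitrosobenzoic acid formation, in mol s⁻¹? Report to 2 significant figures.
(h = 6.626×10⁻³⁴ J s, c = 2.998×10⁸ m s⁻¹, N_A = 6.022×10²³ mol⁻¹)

Photon energy at 349 nm: hc/λ = (6.626×10⁻³⁴)(2.998×10⁸)/(349×10⁻⁹) = 5.692×10⁻¹⁹ J.
Energy delivered: (7.11 W m⁻²)(16.7×10⁻⁴ m²)(1950 s) = 23.15 J.
Photons incident: 23.15 / 5.692×10⁻¹⁹ = 4.067×10¹⁹, i.e. 4.067×10¹⁹/6.022×10²³ = 6.754×10⁻⁵ mol.
Photons absorbed: 0.690 × 6.754×10⁻⁵ = 4.660×10⁻⁵ mol.
Product formed: 0.425 × 4.660×10⁻⁵ = 1.981×10⁻⁵ mol.
Rate: 1.981×10⁻⁵ / 1950 s = 1.0×10⁻⁸ mol s⁻¹.

1.0×10⁻⁸ mol s⁻¹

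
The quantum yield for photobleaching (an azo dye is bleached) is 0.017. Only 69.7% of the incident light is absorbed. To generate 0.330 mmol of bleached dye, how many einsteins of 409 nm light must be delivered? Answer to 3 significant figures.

Product: 0.330 mmol = 3.30×10⁻⁴ mol.
Photons that must be absorbed: 3.30×10⁻⁴ / 0.017 = 0.01941 mol.
Incident photons needed: 0.01941 / 0.697 = 0.02785 mol.

0.0279 einstein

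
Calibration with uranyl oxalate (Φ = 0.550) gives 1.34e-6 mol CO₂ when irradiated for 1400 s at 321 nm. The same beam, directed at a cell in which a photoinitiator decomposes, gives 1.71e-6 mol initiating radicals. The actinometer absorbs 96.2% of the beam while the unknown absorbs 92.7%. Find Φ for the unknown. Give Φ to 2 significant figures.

Φ = 0.73

Photons absorbed by the actinometer: 1.34e-6 / 0.550 = 2.436e-6 mol.
Incident flux: 2.436e-6 / 0.962 = 2.532e-6 einstein.
Absorbed by unknown: 0.927 × 2.532e-6 = 2.347e-6 mol.
Φ(unknown) = 1.71e-6 / 2.347e-6 = 0.73.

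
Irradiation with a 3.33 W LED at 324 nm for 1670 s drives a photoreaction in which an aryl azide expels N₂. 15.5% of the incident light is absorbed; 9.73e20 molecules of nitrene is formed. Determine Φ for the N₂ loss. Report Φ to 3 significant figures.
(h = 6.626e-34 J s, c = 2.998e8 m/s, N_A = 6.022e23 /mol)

Φ = 0.692

Product: 9.73e20 / 6.022e23 = 0.001616 mol.
Photon energy at 324 nm: hc/λ = (6.626e-34)(2.998e8)/(324e-9) = 6.131e-19 J.
Energy delivered: (3.33 W)(1670 s) = 5561 J.
Photons incident: 5561 / 6.131e-19 = 9.070e21, i.e. 9.070e21/6.022e23 = 0.01506 mol.
Photons absorbed: 0.155 × 0.01506 = 0.002334 mol.
Φ = 0.001616 mol / 0.002334 mol photons = 0.692.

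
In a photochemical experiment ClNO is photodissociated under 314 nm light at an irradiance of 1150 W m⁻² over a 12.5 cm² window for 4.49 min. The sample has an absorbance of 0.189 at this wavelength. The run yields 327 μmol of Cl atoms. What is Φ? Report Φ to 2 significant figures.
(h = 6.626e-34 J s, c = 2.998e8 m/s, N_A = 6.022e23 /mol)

Φ = 0.91

Product: 327 μmol = 3.27e-4 mol.
Photon energy at 314 nm: hc/λ = (6.626e-34)(2.998e8)/(314e-9) = 6.326e-19 J.
Energy delivered: (1150 W m⁻²)(12.5e-4 m²)(269.4 s) = 387.3 J.
Photons incident: 387.3 / 6.326e-19 = 6.122e20, i.e. 6.122e20/6.022e23 = 0.001017 mol.
Fraction absorbed: 1 − 10^(−0.189) = 0.3529.
Photons absorbed: 0.3529 × 0.001017 = 3.589e-4 mol.
Φ = 3.27e-4 mol / 3.589e-4 mol photons = 0.91.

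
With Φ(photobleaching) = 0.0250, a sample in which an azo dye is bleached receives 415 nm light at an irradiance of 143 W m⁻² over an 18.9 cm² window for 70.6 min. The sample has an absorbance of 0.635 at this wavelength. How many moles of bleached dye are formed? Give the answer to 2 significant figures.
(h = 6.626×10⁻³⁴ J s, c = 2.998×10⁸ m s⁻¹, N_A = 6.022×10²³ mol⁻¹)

Photon energy at 415 nm: hc/λ = (6.626×10⁻³⁴)(2.998×10⁸)/(415×10⁻⁹) = 4.787×10⁻¹⁹ J.
Energy delivered: (143 W m⁻²)(18.9×10⁻⁴ m²)(4236 s) = 1145 J.
Photons incident: 1145 / 4.787×10⁻¹⁹ = 2.392×10²¹, i.e. 2.392×10²¹/6.022×10²³ = 0.003972 mol.
Fraction absorbed: 1 − 10^(−0.635) = 0.7683.
Photons absorbed: 0.7683 × 0.003972 = 0.003052 mol.
Product: Φ × n_abs = 0.0250 × 0.003052 = 7.630×10⁻⁵ mol.

7.6×10⁻⁵ mol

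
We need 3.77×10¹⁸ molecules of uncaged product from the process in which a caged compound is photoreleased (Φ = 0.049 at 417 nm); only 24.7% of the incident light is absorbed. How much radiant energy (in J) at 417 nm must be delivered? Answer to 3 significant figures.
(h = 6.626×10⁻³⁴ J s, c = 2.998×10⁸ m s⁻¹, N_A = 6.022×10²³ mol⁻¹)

Product: 3.77×10¹⁸ / 6.022×10²³ = 6.260×10⁻⁶ mol.
Photons that must be absorbed: 6.260×10⁻⁶ / 0.049 = 1.278×10⁻⁴ mol.
Incident photons needed: 1.278×10⁻⁴ / 0.247 = 5.174×10⁻⁴ mol.
Photon energy: hc/λ = 4.764×10⁻¹⁹ J; per mole, 2.869×10⁵ J mol⁻¹.
Energy required: 5.174×10⁻⁴ × 2.869×10⁵ = 148 J.

148 J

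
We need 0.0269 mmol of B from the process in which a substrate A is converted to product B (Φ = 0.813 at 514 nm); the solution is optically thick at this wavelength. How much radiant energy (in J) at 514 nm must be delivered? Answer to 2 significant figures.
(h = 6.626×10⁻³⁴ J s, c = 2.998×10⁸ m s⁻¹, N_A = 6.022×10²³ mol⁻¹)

Product: 0.0269 mmol = 2.69×10⁻⁵ mol.
Photons that must be absorbed: 2.69×10⁻⁵ / 0.813 = 3.309×10⁻⁵ mol.
Photon energy: hc/λ = 3.865×10⁻¹⁹ J; per mole, 2.328×10⁵ J mol⁻¹.
Energy required: 3.309×10⁻⁵ × 2.328×10⁵ = 7.7 J.

7.7 J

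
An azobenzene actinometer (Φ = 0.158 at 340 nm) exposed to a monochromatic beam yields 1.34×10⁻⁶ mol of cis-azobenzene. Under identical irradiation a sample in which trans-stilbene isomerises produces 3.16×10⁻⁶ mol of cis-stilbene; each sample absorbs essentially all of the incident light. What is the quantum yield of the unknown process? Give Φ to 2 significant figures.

Photons absorbed by the actinometer: 1.34×10⁻⁶ / 0.158 = 8.481×10⁻⁶ mol.
Φ(unknown) = 3.16×10⁻⁶ / 8.481×10⁻⁶ = 0.37.

Φ = 0.37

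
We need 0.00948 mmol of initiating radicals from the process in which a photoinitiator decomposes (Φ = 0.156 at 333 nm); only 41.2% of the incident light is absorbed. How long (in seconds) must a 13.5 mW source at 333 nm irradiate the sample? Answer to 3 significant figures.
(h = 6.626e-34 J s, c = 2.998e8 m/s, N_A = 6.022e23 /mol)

t ≈ 3920 s

Product: 0.00948 mmol = 9.48e-6 mol.
Photons that must be absorbed: 9.48e-6 / 0.156 = 6.077e-5 mol.
Incident photons needed: 6.077e-5 / 0.412 = 1.475e-4 mol.
Photon energy: hc/λ = 5.965e-19 J; per mole, 3.592e5 J mol⁻¹.
Energy required: 1.475e-4 × 3.592e5 = 52.98 J.
Time: 52.98 J / 0.0135 W = 3920 s.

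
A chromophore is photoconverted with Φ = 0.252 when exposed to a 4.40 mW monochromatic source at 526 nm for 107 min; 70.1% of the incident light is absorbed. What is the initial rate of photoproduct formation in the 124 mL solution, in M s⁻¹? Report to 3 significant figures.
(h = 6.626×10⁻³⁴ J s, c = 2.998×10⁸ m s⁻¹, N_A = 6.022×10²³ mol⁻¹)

2.76×10⁻⁸ M s⁻¹

Photon energy at 526 nm: hc/λ = (6.626×10⁻³⁴)(2.998×10⁸)/(526×10⁻⁹) = 3.777×10⁻¹⁹ J.
Energy delivered: (4.40 mW)(6420 s) = 28.25 J.
Photons incident: 28.25 / 3.777×10⁻¹⁹ = 7.479×10¹⁹, i.e. 7.479×10¹⁹/6.022×10²³ = 1.242×10⁻⁴ mol.
Photons absorbed: 0.701 × 1.242×10⁻⁴ = 8.706×10⁻⁵ mol.
Product formed: 0.252 × 8.706×10⁻⁵ = 2.194×10⁻⁵ mol.
Rate: 2.194×10⁻⁵ mol / (6420 s × 0.124 L) = 2.76×10⁻⁸ M s⁻¹.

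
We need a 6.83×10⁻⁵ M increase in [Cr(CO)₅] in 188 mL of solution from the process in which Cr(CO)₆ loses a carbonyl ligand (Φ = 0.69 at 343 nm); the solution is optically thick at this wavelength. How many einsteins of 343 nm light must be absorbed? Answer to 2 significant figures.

Product: (6.83×10⁻⁵ M)(0.188 L) = 1.284×10⁻⁵ mol.
Photons that must be absorbed: 1.284×10⁻⁵ / 0.69 = 1.861×10⁻⁵ mol.

1.9×10⁻⁵ einstein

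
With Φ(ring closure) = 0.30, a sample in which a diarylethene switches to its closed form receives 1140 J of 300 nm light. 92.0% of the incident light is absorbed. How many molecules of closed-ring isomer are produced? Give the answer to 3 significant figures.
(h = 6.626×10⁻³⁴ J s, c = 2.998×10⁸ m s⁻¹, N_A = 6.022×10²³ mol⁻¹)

Photon energy at 300 nm: hc/λ = (6.626×10⁻³⁴)(2.998×10⁸)/(300×10⁻⁹) = 6.622×10⁻¹⁹ J.
Photons incident: 1140 / 6.622×10⁻¹⁹ = 1.722×10²¹, i.e. 1.722×10²¹/6.022×10²³ = 0.002860 mol.
Photons absorbed: 0.920 × 0.002860 = 0.002631 mol.
Product: Φ × n_abs = 0.30 × 0.002631 = 7.893×10⁻⁴ mol.
As a count: 7.893×10⁻⁴ × 6.022×10²³ = 4.75×10²⁰.

4.75×10²⁰ molecules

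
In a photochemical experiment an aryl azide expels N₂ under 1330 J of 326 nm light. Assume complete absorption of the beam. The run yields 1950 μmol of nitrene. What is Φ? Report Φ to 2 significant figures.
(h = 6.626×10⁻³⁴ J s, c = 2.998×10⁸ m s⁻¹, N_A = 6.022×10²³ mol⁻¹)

Product: 1950 μmol = 0.00195 mol.
Photon energy at 326 nm: hc/λ = (6.626×10⁻³⁴)(2.998×10⁸)/(326×10⁻⁹) = 6.093×10⁻¹⁹ J.
Photons incident: 1330 / 6.093×10⁻¹⁹ = 2.183×10²¹, i.e. 2.183×10²¹/6.022×10²³ = 0.003625 mol.
Φ = 0.00195 mol / 0.003625 mol photons = 0.54.

Φ = 0.54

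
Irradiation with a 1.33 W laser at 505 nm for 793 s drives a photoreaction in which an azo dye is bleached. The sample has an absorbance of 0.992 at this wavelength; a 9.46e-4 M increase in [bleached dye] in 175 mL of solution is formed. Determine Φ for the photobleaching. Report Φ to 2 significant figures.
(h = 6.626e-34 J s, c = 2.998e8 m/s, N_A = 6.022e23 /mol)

Φ = 0.041

Product: (9.46e-4 M)(0.175 L) = 1.655e-4 mol.
Photon energy at 505 nm: hc/λ = (6.626e-34)(2.998e8)/(505e-9) = 3.934e-19 J.
Energy delivered: (1.33 W)(793 s) = 1055 J.
Photons incident: 1055 / 3.934e-19 = 2.682e21, i.e. 2.682e21/6.022e23 = 0.004454 mol.
Fraction absorbed: 1 − 10^(−0.992) = 0.8981.
Photons absorbed: 0.8981 × 0.004454 = 0.004000 mol.
Φ = 1.655e-4 mol / 0.004000 mol photons = 0.041.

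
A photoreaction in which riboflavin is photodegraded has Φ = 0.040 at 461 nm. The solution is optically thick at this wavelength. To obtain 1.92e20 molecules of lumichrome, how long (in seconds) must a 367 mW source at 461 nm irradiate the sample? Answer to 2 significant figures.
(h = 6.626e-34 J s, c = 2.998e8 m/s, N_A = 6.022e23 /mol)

Product: 1.92e20 / 6.022e23 = 3.188e-4 mol.
Photons that must be absorbed: 3.188e-4 / 0.040 = 0.007970 mol.
Photon energy: hc/λ = 4.309e-19 J; per mole, 2.595e5 J mol⁻¹.
Energy required: 0.007970 × 2.595e5 = 2068 J.
Time: 2068 J / 0.367 W = 5600 s.

t ≈ 5600 s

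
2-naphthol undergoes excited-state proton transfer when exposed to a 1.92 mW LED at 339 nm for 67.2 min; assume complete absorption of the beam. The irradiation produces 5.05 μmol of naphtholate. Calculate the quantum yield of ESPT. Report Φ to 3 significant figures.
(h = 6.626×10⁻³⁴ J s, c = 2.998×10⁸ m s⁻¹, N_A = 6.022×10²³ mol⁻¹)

Product: 5.05 μmol = 5.05×10⁻⁶ mol.
Photon energy at 339 nm: hc/λ = (6.626×10⁻³⁴)(2.998×10⁸)/(339×10⁻⁹) = 5.860×10⁻¹⁹ J.
Energy delivered: (1.92 mW)(4032 s) = 7.741 J.
Photons incident: 7.741 / 5.860×10⁻¹⁹ = 1.321×10¹⁹, i.e. 1.321×10¹⁹/6.022×10²³ = 2.194×10⁻⁵ mol.
Φ = 5.05×10⁻⁶ mol / 2.194×10⁻⁵ mol photons = 0.230.

Φ = 0.230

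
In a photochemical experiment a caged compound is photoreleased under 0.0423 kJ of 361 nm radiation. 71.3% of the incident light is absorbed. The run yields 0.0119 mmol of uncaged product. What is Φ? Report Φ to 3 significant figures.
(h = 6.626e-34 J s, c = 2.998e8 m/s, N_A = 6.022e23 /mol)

Φ = 0.131

Product: 0.0119 mmol = 1.19e-5 mol.
Photon energy at 361 nm: hc/λ = (6.626e-34)(2.998e8)/(361e-9) = 5.503e-19 J.
Incident energy: 0.0423 kJ = 42.3 J.
Photons incident: 42.3 / 5.503e-19 = 7.687e19, i.e. 7.687e19/6.022e23 = 1.276e-4 mol.
Photons absorbed: 0.713 × 1.276e-4 = 9.098e-5 mol.
Φ = 1.19e-5 mol / 9.098e-5 mol photons = 0.131.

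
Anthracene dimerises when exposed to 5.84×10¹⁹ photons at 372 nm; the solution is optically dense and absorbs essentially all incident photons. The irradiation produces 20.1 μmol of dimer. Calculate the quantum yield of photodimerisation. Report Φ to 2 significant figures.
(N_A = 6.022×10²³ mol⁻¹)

Φ = 0.21

Product: 20.1 μmol = 2.01×10⁻⁵ mol.
Moles of photons: 5.84×10¹⁹ / 6.022×10²³ = 9.698×10⁻⁵ mol.
Φ = 2.01×10⁻⁵ mol / 9.698×10⁻⁵ mol photons = 0.21.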